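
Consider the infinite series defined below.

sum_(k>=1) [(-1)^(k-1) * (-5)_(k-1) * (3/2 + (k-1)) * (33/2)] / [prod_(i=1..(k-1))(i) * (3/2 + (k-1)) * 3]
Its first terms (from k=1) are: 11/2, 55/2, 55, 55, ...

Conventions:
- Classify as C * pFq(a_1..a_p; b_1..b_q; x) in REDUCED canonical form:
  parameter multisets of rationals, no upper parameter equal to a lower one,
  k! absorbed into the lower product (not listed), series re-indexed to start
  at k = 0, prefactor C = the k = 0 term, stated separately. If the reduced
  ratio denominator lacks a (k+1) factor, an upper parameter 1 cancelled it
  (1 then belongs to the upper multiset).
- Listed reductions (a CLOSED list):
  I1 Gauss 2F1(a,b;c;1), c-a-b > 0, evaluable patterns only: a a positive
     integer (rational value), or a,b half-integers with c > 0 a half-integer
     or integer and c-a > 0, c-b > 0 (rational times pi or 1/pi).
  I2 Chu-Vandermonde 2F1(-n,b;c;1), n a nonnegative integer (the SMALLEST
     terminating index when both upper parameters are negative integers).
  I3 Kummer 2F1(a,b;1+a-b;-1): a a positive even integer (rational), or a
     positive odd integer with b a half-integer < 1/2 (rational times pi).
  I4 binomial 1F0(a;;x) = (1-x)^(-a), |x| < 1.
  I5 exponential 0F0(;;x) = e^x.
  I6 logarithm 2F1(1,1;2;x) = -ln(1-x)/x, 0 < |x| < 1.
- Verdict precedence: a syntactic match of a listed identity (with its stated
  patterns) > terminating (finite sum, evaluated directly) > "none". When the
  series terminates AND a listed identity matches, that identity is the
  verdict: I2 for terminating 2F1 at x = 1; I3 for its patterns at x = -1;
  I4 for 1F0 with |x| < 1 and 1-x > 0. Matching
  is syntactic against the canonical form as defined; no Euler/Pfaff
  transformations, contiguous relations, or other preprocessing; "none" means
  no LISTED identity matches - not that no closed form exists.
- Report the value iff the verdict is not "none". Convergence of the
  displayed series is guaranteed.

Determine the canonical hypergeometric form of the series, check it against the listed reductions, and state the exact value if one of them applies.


Classification (C = 11/2): 1F0 with upper {-5}, lower {-}, argument x = -1. Verdict: terminating - upper parameter -5 makes this a finite sum (last index 5), evaluated exactly. Exact value: 176.

Structural cue: t_0 being 11/2, the constant factors (prefactor 11/2) combine into one prefactor.
Ratio: r(k) = (-1) * (k-5) / [(k+1)] - poly over poly, x = (-1) from leading terms; C = 11/2 at k = 0.


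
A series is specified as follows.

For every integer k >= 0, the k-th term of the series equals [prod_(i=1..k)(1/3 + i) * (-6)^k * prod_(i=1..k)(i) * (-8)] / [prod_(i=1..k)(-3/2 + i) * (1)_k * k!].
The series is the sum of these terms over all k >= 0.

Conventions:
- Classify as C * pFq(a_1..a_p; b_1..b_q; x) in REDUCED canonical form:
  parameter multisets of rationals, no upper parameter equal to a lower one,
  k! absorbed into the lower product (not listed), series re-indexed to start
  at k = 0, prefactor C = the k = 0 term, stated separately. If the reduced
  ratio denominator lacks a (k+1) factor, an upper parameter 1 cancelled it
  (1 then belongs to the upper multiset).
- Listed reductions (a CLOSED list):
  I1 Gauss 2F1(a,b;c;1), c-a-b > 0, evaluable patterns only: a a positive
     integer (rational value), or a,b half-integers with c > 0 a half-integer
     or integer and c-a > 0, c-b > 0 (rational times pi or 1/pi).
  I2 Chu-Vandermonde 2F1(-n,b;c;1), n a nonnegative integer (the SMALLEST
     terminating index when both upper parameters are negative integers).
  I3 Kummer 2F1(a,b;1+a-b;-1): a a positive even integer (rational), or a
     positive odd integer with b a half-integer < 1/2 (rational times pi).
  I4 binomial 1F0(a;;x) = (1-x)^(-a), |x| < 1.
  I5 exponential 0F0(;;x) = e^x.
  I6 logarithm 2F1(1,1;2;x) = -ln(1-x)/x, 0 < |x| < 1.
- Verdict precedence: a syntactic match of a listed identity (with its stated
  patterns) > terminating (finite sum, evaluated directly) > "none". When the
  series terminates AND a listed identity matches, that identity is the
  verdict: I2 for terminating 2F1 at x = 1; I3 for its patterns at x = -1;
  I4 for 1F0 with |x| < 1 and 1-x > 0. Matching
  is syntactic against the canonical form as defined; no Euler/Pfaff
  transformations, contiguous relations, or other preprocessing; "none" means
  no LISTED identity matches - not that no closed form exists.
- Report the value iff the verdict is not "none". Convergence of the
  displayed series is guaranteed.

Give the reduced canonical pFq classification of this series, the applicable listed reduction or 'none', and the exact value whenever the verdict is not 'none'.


This is -8 * 1F1(4/3; -1/2; -6) in reduced canonical form. Verdict: no listed reduction: x = -6 and upper {4/3} fail every I1-I6 pattern.

The tell: with t_0 = -8, the lower running product (prefactor -8) is a rising factorial.
Step ratio: r(k) = (-6) * (k+4/3) / [(k-1/2) (k+1)] - poly over poly, x = (-6) from leading terms; C = -8 at k = 0.


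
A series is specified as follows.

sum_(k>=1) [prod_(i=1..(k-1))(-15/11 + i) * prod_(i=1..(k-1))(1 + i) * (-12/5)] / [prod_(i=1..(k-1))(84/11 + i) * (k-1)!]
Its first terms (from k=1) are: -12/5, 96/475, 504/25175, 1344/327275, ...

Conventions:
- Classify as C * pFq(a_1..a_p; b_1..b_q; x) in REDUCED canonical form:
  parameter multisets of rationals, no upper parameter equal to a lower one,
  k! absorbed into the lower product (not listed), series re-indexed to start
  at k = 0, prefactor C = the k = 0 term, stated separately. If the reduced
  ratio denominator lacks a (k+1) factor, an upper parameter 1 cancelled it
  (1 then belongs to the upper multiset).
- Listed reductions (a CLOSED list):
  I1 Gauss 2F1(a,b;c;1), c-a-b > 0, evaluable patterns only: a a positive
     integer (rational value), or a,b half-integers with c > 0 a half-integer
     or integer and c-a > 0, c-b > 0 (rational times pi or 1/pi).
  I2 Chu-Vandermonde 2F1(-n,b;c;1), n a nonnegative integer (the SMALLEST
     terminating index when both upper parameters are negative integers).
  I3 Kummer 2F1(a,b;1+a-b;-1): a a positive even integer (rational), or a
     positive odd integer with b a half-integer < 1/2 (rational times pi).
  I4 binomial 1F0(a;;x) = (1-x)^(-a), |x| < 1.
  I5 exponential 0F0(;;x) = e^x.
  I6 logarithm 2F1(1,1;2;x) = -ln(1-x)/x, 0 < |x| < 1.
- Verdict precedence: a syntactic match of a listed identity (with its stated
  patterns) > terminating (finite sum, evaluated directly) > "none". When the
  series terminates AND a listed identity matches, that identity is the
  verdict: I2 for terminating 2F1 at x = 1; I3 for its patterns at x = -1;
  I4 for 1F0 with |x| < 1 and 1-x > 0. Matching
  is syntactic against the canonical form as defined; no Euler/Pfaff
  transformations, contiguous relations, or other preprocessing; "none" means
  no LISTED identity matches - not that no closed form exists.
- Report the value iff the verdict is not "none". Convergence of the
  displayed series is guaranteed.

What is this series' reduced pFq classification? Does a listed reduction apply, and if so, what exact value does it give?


Key observation: t_0 being -12/5, the lower running product (C = -12/5, x = 1) is a rising factorial.
Consecutive-term ratio: r(k) = 1 * (k-4/11) (k+2) / [(k+95/11) (k+1)] - rational in k, leading ratio 1; with t_0 = -12/5, classification follows.

The series (x = 1) is 2F1: upper {-4/11, 2}, lower {95/11}, prefactor -12/5. Verdict: Gauss (I1, integer-parameter pattern) applies (x = 1: the Gamma ratio telescopes since c-a-b = 7 > 0 and a = 2 in Z>0). Value: -1314/605.


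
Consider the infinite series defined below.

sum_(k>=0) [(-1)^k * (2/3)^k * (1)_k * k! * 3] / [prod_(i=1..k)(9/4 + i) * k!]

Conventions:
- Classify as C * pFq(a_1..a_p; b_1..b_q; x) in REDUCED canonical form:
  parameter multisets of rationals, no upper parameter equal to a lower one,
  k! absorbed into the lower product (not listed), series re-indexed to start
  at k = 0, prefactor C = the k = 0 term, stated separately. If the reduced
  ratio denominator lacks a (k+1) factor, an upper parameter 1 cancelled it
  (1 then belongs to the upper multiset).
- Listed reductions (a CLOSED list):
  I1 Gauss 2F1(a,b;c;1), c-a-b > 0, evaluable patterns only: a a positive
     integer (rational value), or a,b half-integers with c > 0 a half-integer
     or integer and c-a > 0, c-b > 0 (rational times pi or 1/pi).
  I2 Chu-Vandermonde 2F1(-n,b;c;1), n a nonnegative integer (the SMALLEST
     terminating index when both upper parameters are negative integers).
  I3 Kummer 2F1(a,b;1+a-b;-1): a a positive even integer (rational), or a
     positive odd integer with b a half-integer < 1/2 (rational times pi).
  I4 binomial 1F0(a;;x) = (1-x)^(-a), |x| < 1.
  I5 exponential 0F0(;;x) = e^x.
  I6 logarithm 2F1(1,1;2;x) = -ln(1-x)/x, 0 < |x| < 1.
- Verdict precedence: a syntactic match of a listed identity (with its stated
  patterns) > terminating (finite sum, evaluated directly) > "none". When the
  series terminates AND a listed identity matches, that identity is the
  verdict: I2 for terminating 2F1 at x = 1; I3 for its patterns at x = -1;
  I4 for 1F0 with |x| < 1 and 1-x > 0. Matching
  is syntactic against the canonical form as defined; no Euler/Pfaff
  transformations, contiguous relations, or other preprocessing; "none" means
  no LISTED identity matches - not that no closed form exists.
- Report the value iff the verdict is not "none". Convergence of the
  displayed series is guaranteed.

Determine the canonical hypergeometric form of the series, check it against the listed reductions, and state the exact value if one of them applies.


This is 3 * 2F1(1, 1; 13/4; -2/3) in reduced canonical form. Verdict: none. A 2F1 with upper {1, 1} fits none of I1-I6 at x = -2/3; the sum runs forever.

Key observation: t_0 = 3 here, and the factorial ratio (prefactor 3) (k+a-1)!/(a-1)! is a rising factorial (a)_k.
Term ratio: r(k) = (-2/3) * (k+1) (k+1) / [(k+13/4) (k+1)] - rational in k, leading ratio (-2/3); with t_0 = 3, classification follows.


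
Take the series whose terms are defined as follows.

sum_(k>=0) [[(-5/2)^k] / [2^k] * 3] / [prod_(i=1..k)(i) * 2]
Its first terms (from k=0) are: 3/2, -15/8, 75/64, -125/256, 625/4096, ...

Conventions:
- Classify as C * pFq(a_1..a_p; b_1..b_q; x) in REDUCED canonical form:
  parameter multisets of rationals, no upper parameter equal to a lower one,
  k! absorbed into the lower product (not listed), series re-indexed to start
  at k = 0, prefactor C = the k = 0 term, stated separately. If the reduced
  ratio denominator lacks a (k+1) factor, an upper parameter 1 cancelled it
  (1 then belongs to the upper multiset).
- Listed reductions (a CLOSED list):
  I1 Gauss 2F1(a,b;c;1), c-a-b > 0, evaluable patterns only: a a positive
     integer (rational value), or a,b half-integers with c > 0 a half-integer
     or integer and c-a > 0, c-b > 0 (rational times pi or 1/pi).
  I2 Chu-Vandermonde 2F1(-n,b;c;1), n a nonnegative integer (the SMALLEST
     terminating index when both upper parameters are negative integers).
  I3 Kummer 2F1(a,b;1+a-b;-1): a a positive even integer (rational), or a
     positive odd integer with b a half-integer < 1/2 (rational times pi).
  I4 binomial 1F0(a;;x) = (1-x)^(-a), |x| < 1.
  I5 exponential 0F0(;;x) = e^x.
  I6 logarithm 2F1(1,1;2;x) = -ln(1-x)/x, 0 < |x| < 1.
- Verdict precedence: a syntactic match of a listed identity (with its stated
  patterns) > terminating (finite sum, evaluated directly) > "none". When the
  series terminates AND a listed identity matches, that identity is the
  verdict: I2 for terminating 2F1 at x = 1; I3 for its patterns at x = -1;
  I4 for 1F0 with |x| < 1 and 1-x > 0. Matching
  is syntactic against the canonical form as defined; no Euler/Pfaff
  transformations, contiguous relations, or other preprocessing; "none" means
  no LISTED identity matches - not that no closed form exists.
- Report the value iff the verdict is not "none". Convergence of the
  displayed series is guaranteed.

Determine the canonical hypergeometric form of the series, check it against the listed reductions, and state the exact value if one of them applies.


Prefactor 3/2, argument -5/4: 0F0 with upper {-} over lower {-}. Verdict (x = -5/4): the exponential series (I5) applies (the 0F0 exponential series at x = -5/4). Sum: (3/2) * e^(-5/4).

First insight: x = (-5/4) and the product of the first k integers (C = 3/2) is k!.
Adjacent-term ratio: r(k) = (-5/4) * 1 / [(k+1)] - rational; roots negated = parameters, x = (-5/4), C = 3/2.


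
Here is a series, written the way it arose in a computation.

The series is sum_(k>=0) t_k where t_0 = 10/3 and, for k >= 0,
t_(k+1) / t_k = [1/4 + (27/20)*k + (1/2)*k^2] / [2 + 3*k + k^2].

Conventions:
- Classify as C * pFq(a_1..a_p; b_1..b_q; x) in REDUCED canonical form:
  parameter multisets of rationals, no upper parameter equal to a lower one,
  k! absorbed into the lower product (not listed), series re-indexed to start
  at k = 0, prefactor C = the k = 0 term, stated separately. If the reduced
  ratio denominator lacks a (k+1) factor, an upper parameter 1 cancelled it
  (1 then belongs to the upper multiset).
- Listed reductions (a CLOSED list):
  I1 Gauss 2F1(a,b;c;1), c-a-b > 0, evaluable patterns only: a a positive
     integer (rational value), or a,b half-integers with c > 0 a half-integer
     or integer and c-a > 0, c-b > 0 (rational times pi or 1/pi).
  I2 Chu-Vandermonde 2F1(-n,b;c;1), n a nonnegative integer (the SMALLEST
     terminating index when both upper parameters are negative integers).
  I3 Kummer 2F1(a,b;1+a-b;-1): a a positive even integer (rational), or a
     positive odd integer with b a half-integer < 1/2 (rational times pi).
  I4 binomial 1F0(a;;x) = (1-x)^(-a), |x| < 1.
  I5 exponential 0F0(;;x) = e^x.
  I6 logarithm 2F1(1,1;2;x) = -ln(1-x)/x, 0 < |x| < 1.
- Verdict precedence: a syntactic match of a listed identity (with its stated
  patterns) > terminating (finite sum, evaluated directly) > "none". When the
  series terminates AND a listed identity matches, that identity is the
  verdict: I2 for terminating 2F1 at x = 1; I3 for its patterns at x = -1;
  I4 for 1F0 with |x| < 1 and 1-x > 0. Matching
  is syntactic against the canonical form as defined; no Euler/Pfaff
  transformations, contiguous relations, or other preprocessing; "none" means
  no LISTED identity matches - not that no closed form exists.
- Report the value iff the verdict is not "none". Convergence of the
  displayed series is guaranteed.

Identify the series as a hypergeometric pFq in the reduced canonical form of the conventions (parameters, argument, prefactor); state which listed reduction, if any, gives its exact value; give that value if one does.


Classification (C = 10/3): 2F1 with upper {1/5, 5/2}, lower {2}, argument x = 1/2. Verdict: none. No listed pattern accepts 2F1(1/5, 5/2; 2; 1/2).

The tell: with t_0 = 10/3, roots of the ratio polynomials (C = 10/3) are the negated parameters.
Ratio: r(k) = (1/2) * (k+1/5) (k+5/2) / [(k+2) (k+1)] ; factor over Q: parameters, x = (1/2), and C = 10/3.


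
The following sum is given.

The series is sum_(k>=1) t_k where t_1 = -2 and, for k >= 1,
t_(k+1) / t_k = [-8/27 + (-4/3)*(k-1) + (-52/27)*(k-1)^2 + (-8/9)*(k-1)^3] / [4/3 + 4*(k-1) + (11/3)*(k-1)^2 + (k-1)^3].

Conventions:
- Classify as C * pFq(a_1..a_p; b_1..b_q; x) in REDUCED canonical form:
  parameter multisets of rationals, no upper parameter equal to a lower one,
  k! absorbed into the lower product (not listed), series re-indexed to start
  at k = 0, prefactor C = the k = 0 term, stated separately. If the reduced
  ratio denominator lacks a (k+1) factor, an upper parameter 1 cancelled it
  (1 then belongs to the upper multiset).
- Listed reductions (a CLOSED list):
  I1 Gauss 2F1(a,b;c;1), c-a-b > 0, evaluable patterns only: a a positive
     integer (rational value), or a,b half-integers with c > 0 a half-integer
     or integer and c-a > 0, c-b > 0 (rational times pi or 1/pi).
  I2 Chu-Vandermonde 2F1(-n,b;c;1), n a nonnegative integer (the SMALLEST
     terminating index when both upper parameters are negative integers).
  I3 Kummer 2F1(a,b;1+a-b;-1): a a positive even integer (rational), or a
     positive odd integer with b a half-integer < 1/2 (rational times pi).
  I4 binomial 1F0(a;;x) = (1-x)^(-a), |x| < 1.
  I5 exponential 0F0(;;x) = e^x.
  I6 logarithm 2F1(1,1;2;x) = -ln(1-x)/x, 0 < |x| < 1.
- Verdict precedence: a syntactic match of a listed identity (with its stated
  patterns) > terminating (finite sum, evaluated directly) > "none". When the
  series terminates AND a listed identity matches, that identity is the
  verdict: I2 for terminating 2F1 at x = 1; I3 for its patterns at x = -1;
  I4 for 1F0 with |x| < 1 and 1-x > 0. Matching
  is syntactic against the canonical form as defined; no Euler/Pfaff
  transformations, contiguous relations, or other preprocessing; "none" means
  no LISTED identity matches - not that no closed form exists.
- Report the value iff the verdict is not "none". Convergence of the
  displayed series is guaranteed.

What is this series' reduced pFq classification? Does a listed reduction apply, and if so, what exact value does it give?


The series (x = -8/9) is 2F1: upper {1/2, 1}, lower {2}, prefactor -2. Verdict: none here - no I1-I6 shape fits x = -8/9 with lower {2}.

Structural cue: from the first term -2: the ratio is unreduced: k + 2/3 divides both sides (C = -2, x = -8/9).
Consecutive-term ratio: r(k) = (-8/9) * (k+1/2) (k+1) / [(k+2) (k+1)] - rational in k, leading ratio (-8/9); with t_0 = -2, classification follows.


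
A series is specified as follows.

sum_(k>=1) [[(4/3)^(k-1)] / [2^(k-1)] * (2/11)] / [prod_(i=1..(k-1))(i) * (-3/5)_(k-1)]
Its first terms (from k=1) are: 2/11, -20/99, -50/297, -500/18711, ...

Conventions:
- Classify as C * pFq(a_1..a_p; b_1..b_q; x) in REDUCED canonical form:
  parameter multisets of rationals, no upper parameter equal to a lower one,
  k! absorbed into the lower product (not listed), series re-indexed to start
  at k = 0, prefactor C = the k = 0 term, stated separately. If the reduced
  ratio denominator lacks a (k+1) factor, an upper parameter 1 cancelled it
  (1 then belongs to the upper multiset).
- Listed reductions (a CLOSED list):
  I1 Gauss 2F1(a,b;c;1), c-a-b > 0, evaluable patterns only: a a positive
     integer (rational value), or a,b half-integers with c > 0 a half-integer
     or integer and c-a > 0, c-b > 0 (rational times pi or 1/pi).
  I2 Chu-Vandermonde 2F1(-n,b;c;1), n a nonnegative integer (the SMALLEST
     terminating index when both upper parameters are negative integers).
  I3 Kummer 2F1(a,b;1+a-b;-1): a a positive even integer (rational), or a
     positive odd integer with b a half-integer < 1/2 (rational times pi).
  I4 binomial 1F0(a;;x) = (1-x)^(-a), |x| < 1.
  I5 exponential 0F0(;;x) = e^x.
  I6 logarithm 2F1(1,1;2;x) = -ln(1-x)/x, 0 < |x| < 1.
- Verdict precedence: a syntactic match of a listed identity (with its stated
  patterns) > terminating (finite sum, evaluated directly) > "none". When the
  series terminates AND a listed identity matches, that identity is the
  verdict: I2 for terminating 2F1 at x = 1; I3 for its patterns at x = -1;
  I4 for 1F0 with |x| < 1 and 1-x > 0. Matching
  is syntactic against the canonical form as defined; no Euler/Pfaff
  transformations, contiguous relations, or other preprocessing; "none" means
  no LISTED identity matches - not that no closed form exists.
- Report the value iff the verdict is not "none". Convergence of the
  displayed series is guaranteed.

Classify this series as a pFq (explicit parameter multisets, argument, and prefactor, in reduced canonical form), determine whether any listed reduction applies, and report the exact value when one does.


With C = 2/11: the canonical form is 0F1(-; -3/5; 2/3). Verdict: none here - no I1-I6 shape fits x = 2/3 with lower {-3/5}.

The tell: with t_0 = 2/11, the product of the first k integers (C = 2/11) is k!.
Adjacent-term ratio: r(k) = (2/3) * 1 / [(k-3/5) (k+1)] - rational; roots negated = parameters, x = (2/3), C = 2/11.


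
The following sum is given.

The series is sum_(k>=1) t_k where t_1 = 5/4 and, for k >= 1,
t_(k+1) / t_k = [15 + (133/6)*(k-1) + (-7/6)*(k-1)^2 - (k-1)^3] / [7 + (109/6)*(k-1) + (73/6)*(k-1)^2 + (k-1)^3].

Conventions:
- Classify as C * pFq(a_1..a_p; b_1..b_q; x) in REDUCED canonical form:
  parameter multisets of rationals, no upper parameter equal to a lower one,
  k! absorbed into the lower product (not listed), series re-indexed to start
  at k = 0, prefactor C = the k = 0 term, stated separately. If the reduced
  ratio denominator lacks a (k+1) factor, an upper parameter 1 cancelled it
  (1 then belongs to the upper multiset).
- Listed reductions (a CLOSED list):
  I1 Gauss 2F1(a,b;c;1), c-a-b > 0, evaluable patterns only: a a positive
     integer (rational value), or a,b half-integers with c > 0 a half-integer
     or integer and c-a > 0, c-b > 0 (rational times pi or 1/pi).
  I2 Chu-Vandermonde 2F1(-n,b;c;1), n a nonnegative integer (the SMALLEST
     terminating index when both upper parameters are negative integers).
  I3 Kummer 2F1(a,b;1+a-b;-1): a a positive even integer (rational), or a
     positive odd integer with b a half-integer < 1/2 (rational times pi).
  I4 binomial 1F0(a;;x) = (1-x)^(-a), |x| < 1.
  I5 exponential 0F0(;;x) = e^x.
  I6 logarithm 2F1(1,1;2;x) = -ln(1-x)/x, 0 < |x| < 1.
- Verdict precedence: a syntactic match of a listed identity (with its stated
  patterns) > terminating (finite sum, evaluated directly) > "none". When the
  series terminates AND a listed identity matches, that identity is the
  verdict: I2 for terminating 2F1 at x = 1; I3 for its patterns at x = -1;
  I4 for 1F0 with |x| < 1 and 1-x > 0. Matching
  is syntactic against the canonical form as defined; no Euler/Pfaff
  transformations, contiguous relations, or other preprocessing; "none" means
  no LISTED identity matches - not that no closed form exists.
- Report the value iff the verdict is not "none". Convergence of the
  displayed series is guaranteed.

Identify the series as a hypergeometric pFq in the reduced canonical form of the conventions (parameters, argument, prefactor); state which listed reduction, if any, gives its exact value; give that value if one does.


Reduced: x = -1, 2F1, upper = {-9/2, 5}, lower = {21/2}, C = 5/4. Verdict: this is Kummer (I3) (x = -1; c = 21/2 equals 1+a-b for upper {-9/2, 5}: listed pattern). Sum: (10392525/4194304) * pi.

Structural cue: t_0 = 5/4 here, and roots of the ratio polynomials (C = 5/4) are the negated parameters.
Adjacent-term ratio: r(k) = (-1) * (k-9/2) (k+5) / [(k+21/2) (k+1)] - rational in k. x = (-1); t_0 = 5/4; negate the roots.


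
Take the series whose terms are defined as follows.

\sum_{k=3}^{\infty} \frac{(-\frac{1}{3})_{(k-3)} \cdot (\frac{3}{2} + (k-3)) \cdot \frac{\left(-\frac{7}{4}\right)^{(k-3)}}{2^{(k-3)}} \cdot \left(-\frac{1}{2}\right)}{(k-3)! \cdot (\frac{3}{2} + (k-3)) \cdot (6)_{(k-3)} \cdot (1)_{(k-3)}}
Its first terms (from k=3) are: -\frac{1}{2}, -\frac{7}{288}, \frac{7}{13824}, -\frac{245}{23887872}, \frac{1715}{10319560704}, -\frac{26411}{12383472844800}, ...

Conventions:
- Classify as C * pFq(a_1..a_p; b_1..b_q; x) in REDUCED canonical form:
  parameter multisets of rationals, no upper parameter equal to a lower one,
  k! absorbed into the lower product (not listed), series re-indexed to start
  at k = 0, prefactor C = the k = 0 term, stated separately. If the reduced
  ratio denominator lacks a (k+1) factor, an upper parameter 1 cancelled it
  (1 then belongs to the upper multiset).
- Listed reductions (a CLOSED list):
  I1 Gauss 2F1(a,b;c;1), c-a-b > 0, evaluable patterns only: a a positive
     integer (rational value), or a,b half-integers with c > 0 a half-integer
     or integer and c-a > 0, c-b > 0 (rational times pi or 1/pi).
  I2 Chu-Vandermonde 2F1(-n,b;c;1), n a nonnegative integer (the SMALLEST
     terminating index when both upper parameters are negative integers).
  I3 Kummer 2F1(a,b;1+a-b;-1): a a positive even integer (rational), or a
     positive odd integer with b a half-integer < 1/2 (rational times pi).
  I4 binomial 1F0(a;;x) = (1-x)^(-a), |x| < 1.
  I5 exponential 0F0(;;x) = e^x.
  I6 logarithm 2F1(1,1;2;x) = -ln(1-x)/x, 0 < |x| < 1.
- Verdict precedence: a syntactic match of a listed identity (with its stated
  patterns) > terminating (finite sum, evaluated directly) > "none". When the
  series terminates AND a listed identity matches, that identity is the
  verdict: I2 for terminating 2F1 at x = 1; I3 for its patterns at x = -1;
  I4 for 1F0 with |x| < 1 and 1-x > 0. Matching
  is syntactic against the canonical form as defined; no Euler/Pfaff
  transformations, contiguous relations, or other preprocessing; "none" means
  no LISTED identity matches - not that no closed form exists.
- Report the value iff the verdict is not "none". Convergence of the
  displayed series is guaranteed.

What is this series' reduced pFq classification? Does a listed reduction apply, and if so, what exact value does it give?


Reduced: x = -\frac{7}{8}, 1F2, upper = {-\frac{1}{3}}, lower = {1, 6}, C = -\frac{1}{2}. Verdict: none - at argument -\frac{7}{8} the multisets {-\frac{1}{3}} ; {1, 6} match no listed identity.

Structural cue: t_0 = -\frac{1}{2} here, and the factor k + 3/2 cancels (top and bottom), leaving C = -1/2.
Ratio: r(k) = -\frac{7}{8} * (k-\frac{1}{3}) / [(k+1) (k+6) (k+1)] ; factor over Q: parameters, x = -\frac{7}{8}, and C = -\frac{1}{2}.


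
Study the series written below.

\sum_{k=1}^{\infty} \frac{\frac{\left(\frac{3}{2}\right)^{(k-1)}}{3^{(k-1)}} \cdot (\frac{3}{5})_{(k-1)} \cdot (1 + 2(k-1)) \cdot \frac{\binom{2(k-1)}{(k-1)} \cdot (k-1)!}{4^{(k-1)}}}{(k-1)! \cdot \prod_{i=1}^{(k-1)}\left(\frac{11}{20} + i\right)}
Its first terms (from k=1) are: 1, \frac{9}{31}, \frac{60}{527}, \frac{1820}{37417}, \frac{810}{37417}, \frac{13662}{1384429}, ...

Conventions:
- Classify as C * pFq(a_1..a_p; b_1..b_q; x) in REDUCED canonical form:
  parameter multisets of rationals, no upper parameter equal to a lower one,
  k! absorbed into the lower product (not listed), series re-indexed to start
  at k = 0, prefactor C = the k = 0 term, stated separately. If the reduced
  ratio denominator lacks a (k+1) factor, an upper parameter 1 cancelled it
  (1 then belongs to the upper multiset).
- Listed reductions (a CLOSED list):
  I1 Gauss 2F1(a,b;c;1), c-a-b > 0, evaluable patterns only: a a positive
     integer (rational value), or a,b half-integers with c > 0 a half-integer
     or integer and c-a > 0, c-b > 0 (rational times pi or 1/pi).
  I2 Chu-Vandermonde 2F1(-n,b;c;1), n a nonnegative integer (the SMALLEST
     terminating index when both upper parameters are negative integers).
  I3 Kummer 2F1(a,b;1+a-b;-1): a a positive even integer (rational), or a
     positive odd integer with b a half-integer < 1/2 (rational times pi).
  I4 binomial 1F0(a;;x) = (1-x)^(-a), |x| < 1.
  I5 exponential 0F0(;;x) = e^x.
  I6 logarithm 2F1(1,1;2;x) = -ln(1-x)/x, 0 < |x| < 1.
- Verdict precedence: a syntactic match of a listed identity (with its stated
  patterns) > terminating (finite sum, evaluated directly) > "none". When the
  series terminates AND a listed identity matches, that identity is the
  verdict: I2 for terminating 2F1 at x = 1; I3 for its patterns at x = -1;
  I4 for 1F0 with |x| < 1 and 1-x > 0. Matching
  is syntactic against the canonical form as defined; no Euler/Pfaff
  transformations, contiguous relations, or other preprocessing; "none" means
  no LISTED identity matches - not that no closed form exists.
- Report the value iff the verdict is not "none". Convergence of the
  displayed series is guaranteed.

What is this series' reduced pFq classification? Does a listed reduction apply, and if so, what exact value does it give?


Prefactor 1, argument \frac{1}{2}: 2F1 with upper {\frac{3}{5}, \frac{3}{2}} over lower {\frac{31}{20}}. Verdict: none here - no I1-I6 shape fits x = \frac{1}{2} with lower {\frac{31}{20}}.

First insight: x = \frac{1}{2} and the lower running product (C = 1, x = 1/2) is a rising factorial.
Ratio: r(k) = \frac{1}{2} * (k+\frac{3}{5}) (k+\frac{3}{2}) / [(k+\frac{31}{20}) (k+1)] - rational in k. x = \frac{1}{2}; t_0 = 1; negate the roots.


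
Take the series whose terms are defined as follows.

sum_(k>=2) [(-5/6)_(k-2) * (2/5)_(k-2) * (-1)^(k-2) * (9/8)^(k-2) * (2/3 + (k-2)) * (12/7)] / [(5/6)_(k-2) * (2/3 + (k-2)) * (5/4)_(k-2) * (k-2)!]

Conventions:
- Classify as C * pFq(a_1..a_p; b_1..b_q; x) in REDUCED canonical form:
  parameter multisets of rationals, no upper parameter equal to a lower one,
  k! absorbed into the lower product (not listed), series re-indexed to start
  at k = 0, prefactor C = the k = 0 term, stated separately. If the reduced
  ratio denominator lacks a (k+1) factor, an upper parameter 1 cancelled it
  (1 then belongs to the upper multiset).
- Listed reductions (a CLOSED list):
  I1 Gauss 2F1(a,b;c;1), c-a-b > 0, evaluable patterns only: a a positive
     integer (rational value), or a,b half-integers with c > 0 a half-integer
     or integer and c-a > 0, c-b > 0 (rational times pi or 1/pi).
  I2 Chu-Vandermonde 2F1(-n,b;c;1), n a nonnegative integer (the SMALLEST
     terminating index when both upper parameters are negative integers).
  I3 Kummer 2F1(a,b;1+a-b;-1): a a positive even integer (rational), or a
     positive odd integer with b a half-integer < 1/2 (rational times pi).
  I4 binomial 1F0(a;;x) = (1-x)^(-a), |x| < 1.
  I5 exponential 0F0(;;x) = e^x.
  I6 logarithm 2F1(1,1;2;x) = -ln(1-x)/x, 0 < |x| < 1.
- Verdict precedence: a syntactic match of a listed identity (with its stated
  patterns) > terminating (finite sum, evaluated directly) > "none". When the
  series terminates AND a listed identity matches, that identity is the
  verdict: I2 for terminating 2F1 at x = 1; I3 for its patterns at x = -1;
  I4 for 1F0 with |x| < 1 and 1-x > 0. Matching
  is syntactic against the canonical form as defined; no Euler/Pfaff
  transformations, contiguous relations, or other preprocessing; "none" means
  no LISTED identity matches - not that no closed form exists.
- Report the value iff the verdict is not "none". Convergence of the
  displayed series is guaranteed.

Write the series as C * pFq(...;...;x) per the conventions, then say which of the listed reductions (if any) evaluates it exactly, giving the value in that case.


Key step: from the first term 12/7: the (-1)^k factor (prefactor 12/7) folds into the argument's sign.
Ratio: r(k) = (-9/8) * (k-5/6) (k+2/5) / [(k+5/6) (k+5/4) (k+1)] ; factor over Q: parameters, x = (-9/8), and C = 12/7.

The series (x = -9/8) is 2F2: upper {-5/6, 2/5}, lower {5/6, 5/4}, prefactor 12/7. Verdict: none. No listed pattern accepts 2F2(-5/6, 2/5; 5/6, 5/4; -9/8).


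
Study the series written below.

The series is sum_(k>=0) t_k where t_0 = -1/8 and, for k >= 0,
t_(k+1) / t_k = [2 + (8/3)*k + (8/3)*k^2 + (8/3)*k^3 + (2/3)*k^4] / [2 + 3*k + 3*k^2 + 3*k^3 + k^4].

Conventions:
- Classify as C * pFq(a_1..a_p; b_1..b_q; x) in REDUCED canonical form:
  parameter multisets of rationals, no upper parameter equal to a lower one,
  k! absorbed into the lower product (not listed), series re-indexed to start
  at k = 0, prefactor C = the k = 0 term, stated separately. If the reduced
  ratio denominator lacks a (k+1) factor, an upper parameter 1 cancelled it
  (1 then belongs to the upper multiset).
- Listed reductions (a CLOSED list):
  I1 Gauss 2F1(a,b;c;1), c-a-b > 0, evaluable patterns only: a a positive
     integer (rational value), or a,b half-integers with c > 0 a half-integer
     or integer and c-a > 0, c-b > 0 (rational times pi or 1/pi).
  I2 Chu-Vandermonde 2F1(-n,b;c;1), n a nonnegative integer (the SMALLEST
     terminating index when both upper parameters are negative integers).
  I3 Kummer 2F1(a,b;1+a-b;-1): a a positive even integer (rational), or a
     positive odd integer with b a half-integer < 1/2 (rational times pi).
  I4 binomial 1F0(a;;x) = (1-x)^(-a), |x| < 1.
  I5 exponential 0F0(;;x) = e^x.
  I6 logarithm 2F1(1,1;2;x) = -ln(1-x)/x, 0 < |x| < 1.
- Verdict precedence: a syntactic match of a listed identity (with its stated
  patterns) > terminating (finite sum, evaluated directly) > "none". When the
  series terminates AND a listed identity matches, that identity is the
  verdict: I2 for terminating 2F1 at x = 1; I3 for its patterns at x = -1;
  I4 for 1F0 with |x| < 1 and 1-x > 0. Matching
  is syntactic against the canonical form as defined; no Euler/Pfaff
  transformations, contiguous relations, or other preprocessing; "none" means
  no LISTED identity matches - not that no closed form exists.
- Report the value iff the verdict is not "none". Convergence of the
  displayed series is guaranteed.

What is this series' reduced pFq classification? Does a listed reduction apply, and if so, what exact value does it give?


The series (x = 2/3) is 2F1: upper {1, 3}, lower {2}, prefactor -1/8. Verdict: none. Every listed pattern misses the 2F1 form at 2/3, upper {1, 3}.

Key step: t_0 being -1/8, cancel k^2 + 1 from the displayed ratio first; then prefactor -1/8.
Ratio: r(k) = (2/3) * (k+1) (k+3) / [(k+2) (k+1)] ; factor over Q: parameters, x = (2/3), and C = -1/8.


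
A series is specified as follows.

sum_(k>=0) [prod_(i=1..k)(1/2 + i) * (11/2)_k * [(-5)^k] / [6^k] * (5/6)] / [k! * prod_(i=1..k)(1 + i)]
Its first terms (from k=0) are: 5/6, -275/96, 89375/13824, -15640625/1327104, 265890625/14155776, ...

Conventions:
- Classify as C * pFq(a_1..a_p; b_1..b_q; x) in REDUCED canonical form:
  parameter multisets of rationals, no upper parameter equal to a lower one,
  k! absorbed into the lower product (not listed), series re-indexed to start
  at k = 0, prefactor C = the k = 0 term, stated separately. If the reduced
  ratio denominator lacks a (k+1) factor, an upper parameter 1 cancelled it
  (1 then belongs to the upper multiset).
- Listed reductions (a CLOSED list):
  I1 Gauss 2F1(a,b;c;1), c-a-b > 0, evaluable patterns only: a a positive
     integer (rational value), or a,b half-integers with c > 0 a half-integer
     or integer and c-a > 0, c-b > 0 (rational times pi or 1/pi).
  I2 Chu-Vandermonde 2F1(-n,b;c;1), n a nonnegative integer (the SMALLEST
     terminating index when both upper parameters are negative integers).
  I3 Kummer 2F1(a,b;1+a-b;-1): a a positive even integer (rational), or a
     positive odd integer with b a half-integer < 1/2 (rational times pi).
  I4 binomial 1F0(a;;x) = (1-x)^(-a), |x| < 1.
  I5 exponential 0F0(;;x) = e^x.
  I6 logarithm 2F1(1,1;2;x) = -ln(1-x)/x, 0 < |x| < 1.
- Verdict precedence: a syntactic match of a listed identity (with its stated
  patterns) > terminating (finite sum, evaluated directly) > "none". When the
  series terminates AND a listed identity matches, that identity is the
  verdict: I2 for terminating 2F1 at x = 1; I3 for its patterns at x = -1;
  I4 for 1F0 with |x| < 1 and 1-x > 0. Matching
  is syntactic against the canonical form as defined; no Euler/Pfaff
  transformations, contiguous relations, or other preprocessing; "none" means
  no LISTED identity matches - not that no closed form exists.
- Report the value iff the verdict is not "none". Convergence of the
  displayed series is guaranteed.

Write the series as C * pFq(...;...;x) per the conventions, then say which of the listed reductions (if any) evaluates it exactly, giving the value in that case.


The tell: x = (-5/6) and the lower running product (C = 5/6, x = -5/6) is a rising factorial.
Ratio: r(k) = (-5/6) * (k+3/2) (k+11/2) / [(k+2) (k+1)] - poly over poly, x = (-5/6) from leading terms; C = 5/6 at k = 0.

Canonical form: C = 5/6 times 2F1 with upper {3/2, 11/2}, lower {2}, x = -5/6. Verdict: none. No listed pattern accepts 2F1(3/2, 11/2; 2; -5/6).


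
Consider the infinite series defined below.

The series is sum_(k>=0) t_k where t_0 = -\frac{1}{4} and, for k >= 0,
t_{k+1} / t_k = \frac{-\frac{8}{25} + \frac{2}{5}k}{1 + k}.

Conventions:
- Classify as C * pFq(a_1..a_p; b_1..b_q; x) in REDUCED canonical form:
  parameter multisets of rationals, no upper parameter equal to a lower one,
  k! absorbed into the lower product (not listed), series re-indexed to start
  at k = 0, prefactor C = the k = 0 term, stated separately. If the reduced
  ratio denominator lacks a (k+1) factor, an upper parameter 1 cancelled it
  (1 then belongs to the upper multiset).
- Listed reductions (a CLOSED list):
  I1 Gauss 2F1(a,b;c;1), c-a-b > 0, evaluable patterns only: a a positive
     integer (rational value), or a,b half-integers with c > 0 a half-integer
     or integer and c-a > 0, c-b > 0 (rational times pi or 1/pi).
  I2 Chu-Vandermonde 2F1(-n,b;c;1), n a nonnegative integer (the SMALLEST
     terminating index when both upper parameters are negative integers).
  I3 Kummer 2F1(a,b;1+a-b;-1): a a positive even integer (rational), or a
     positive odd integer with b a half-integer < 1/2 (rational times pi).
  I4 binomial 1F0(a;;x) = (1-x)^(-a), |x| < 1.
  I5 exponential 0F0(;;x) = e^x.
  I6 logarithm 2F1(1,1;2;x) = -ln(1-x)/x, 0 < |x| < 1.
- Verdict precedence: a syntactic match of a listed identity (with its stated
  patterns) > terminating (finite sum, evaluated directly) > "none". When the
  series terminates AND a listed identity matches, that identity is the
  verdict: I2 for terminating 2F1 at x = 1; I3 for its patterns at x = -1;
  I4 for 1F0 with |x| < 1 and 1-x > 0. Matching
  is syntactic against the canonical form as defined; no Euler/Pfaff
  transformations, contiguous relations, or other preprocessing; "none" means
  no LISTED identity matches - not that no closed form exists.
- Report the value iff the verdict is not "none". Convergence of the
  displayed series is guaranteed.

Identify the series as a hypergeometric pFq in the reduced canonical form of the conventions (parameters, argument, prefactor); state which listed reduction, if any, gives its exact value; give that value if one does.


Reduced: x = \frac{2}{5}, 1F0, upper = {-\frac{4}{5}}, lower = {-}, C = -\frac{1}{4}. Verdict: binomial (I4) applies (the 1F0 binomial series: exponent 4/5, x = \frac{2}{5}). Its exact value is \left(-\frac{1}{4}\right) \cdot \left(\frac{3}{5}\right)^{\frac{4}{5}}.

Key observation: from the first term -\frac{1}{4}: factor the ratio over Q (C = -1/4): negated roots = parameters.
Adjacent-term ratio: r(k) = \frac{2}{5} * (k-\frac{4}{5}) / [(k+1)] - rational in k, leading ratio \frac{2}{5}; with t_0 = -\frac{1}{4}, classification follows.


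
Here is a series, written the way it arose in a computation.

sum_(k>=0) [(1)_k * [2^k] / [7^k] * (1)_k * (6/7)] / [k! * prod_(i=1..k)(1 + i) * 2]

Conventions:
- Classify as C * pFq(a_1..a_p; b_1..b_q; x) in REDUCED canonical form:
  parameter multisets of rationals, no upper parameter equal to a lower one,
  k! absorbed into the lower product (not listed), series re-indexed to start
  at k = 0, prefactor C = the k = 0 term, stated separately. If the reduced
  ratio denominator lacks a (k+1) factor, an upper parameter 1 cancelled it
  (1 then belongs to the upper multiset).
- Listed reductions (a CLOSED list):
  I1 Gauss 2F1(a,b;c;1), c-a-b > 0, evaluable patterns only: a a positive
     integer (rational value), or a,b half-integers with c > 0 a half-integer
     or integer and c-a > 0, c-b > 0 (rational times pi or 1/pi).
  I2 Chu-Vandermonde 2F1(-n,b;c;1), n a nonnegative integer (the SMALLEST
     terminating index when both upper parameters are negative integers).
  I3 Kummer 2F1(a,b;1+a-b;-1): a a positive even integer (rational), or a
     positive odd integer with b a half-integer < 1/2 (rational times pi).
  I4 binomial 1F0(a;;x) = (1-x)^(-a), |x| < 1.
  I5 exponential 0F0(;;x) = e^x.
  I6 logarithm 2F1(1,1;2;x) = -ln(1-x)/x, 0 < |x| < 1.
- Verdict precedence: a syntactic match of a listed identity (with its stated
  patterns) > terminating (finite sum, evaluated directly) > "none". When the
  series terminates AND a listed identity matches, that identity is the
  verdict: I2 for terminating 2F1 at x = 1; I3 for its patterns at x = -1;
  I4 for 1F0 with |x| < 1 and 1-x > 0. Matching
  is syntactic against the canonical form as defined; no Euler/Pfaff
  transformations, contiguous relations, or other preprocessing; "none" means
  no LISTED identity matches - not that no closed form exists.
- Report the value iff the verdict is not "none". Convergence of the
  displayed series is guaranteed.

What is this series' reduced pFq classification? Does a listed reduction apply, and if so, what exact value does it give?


Key observation: from the first term 3/7: the constant factors (C = 3/7, x = 2/7) combine into one prefactor.
Consecutive-term ratio: r(k) = (2/7) * (k+1) (k+1) / [(k+2) (k+1)] - rational; roots negated = parameters, x = (2/7), C = 3/7.

Reduced: x = 2/7, 2F1, upper = {1, 1}, lower = {2}, C = 3/7. Verdict: this is the I6 logarithm reduction (the logarithm: parameters (1,1;2), x = 2/7). Value: (-3/2) * ln(5/7).
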